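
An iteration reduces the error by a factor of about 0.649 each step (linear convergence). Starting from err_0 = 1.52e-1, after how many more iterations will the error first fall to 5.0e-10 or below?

After k steps, err_k ≈ 1.52e-1·0.649^k.
Need 0.649^k ≤ 5.0e-10/1.52e-1 = 3.28947e-09.
k ≥ ln(3.28947e-09)/ln(0.649) = -19.5325/-0.43232 = 45.181.
Smallest integer k = 46.

46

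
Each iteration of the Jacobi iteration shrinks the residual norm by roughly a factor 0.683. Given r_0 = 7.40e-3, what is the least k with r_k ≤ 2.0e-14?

After k steps, r_k ≈ 7.40e-3·0.683^k.
Need 0.683^k ≤ 2.0e-14/7.40e-3 = 2.7027e-12.
k ≥ ln(2.7027e-12)/ln(0.683) = -26.6368/-0.38126 = 69.865.
Smallest integer k = 70.

70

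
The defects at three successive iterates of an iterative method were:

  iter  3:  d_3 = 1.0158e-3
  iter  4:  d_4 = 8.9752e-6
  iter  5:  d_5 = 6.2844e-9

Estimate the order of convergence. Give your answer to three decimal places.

p ≈ ln(d_5/d_4) / ln(d_4/d_3)
  = ln(6.2844e-9/8.9752e-6) / ln(8.9752e-6/1.0158e-3)
  = ln(0.000700196) / ln(0.0088356)
  = -7.264150 / -4.728966 ≈ 1.536097

1.536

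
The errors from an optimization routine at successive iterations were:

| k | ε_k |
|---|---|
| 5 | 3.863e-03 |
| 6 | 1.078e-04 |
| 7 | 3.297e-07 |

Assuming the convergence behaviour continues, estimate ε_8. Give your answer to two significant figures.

First estimate the order: p ≈ ln(ε_7/ε_6) / ln(ε_6/ε_5) = ln(3.297e-07/1.078e-04)/ln(1.078e-04/3.863e-03) = ln(0.00305844)/ln(0.0279058) ≈ 1.6178.
Then ε_8 ≈ ε_7·(ε_7/ε_6)^p = 3.297e-07·(0.00305844)^1.6178 = 3.297e-07·8.55149e-05 ≈ 2.819e-11.

2.8e-11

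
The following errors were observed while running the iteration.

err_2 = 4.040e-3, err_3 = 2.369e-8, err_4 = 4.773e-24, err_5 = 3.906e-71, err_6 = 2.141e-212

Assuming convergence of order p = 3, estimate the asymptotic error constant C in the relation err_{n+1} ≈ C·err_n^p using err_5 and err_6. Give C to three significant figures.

0.359

C ≈ err_6 / err_5^3
  = 2.141e-212 / (3.906e-71)^3
  = 2.141e-212 / 5.95932e-212 ≈ 0.35927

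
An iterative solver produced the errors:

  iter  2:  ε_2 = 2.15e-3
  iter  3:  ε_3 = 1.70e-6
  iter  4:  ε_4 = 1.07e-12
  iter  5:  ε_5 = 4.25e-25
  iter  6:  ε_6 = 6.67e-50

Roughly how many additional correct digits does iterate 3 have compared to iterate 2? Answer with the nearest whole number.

3

Digits gained ≈ log₁₀(ε_2/ε_3) = log₁₀(2.15e-3/1.70e-6) = log₁₀(1264.71) ≈ 3.102.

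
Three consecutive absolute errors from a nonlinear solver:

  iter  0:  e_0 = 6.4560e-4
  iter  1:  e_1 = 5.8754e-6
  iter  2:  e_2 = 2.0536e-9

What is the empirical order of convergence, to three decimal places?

1.694

p ≈ ln(e_2/e_1) / ln(e_1/e_0)
  = ln(2.0536e-9/5.8754e-6) / ln(5.8754e-6/6.4560e-4)
  = ln(0.000349525) / ln(0.00910068)
  = -7.958935 / -4.699406 ≈ 1.693604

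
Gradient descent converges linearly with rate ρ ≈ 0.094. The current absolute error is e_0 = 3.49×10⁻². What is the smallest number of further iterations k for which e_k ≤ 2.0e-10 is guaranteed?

After k steps, e_k ≈ 3.49×10⁻²·0.094^k.
Need 0.094^k ≤ 2.0e-10/3.49×10⁻² = 5.73066e-09.
k ≥ ln(5.73066e-09)/ln(0.094) = -18.9774/-2.36446 = 8.026.
Smallest integer k = 9.

9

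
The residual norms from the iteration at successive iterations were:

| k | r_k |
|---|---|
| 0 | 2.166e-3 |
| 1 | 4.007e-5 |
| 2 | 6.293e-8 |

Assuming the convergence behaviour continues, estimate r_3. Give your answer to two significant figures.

1.8e-12

First estimate the order: p ≈ ln(r_2/r_1) / ln(r_1/r_0) = ln(6.293e-8/4.007e-5)/ln(4.007e-5/2.166e-3) = ln(0.0015705)/ln(0.0184995) ≈ 1.6181.
Then r_3 ≈ r_2·(r_2/r_1)^p = 6.293e-8·(0.0015705)^1.6181 = 6.293e-8·2.90341e-05 ≈ 1.827e-12.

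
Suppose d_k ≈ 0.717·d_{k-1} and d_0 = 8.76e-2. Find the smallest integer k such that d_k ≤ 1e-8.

49

After k steps, d_k ≈ 8.76e-2·0.717^k.
Need 0.717^k ≤ 1e-8/8.76e-2 = 1.14155e-07.
k ≥ ln(1.14155e-07)/ln(0.717) = -15.9857/-0.33268 = 48.051.
Smallest integer k = 49.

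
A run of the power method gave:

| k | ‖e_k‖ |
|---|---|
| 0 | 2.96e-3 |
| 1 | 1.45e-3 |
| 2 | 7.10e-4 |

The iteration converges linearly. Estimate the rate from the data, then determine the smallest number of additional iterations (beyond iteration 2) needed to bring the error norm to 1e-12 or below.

29

Rate ρ ≈ ‖e_2‖/‖e_1‖ = 7.10e-4/1.45e-3 = 0.4897.
After j more steps, ‖e_{2+j}‖ ≈ 7.10e-4·ρ^j; need ρ^j ≤ 1e-12/7.10e-4 = 1.40845e-09.
j ≥ ln(1.40845e-09)/ln(0.4897) = -20.3808/-0.71396 = 28.546.
So 29 more iterations are needed.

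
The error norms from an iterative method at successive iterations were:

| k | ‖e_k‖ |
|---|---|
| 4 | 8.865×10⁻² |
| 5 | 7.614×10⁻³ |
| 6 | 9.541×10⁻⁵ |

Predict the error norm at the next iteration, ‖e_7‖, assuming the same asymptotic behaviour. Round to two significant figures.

3.9e-8

First estimate the order: p ≈ ln(‖e_6‖/‖e_5‖) / ln(‖e_5‖/‖e_4‖) = ln(9.541×10⁻⁵/7.614×10⁻³)/ln(7.614×10⁻³/8.865×10⁻²) = ln(0.0125309)/ln(0.0858883) ≈ 1.7841.
Then ‖e_7‖ ≈ ‖e_6‖·(‖e_6‖/‖e_5‖)^p = 9.541×10⁻⁵·(0.0125309)^1.7841 = 9.541×10⁻⁵·0.000404213 ≈ 3.857e-08.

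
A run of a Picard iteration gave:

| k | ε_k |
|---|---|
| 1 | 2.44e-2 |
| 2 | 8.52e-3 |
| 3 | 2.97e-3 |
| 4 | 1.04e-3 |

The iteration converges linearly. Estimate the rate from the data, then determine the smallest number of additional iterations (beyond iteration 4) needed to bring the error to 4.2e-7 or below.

8

Rate ρ ≈ ε_4/ε_3 = 1.04e-3/2.97e-3 = 0.3502.
After j more steps, ε_{4+j} ≈ 1.04e-3·ρ^j; need ρ^j ≤ 4.2e-7/1.04e-3 = 0.000403846.
j ≥ ln(0.000403846)/ln(0.3502) = -7.8145/-1.04925 = 7.448.
So 8 more iterations are needed.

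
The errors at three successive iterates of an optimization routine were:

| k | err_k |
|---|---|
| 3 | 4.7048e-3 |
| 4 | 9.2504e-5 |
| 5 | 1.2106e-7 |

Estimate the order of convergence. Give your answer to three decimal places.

p ≈ ln(err_5/err_4) / ln(err_4/err_3)
  = ln(1.2106e-7/9.2504e-5) / ln(9.2504e-5/4.7048e-3)
  = ln(0.0013087) / ln(0.0196616)
  = -6.638721 / -3.929088 ≈ 1.689634

1.690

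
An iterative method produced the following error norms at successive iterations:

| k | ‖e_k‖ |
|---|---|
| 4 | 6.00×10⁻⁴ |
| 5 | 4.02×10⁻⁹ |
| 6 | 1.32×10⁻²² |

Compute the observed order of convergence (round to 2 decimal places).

2.61

p ≈ ln(‖e_6‖/‖e_5‖) / ln(‖e_5‖/‖e_4‖)
  = ln(1.32×10⁻²²/4.02×10⁻⁹) / ln(4.02×10⁻⁹/6.00×10⁻⁴)
  = ln(3.28358e-14) / ln(6.7e-06)
  = -31.04726 / -11.91340 ≈ 2.60608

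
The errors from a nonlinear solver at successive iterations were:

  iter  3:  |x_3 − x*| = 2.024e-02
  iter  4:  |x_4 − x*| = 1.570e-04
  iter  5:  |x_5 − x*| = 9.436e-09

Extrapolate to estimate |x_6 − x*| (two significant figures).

First estimate the order: p ≈ ln(|x_5 − x*|/|x_4 − x*|) / ln(|x_4 − x*|/|x_3 − x*|) = ln(9.436e-09/1.570e-04)/ln(1.570e-04/2.024e-02) = ln(6.01019e-05)/ln(0.00775692) ≈ 2.0002.
Then |x_6 − x*| ≈ |x_5 − x*|·(|x_5 − x*|/|x_4 − x*|)^p = 9.436e-09·(6.01019e-05)^2.0002 = 9.436e-09·3.60522e-09 ≈ 3.402e-17.

3.4e-17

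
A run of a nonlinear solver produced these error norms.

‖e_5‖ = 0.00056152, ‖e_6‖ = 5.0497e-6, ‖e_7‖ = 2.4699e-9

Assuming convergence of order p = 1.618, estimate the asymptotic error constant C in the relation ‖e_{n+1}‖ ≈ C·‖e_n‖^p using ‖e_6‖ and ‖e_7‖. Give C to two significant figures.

C ≈ ‖e_7‖ / ‖e_6‖^1.618
  = 2.4699e-9 / (5.0497e-6)^1.618
  = 2.4699e-9 / 2.69081e-09 ≈ 0.9179

0.92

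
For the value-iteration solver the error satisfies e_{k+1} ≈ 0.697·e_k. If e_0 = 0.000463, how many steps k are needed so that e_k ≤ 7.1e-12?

50

After k steps, e_k ≈ 0.000463·0.697^k.
Need 0.697^k ≤ 7.1e-12/0.000463 = 1.53348e-08.
k ≥ ln(1.53348e-08)/ln(0.697) = -17.9931/-0.36097 = 49.847.
Smallest integer k = 50.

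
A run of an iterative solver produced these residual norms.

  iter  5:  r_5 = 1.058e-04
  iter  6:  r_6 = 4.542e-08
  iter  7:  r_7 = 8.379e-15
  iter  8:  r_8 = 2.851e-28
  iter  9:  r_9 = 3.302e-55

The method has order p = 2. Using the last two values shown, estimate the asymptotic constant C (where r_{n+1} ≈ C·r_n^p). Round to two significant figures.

4.1

C ≈ r_9 / r_8^2
  = 3.302e-55 / (2.851e-28)^2
  = 3.302e-55 / 8.1282e-56 ≈ 4.0624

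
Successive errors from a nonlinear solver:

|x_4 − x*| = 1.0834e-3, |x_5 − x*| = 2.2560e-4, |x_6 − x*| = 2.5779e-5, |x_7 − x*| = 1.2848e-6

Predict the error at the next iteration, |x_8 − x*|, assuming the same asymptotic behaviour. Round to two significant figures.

First estimate the order: p ≈ ln(|x_7 − x*|/|x_6 − x*|) / ln(|x_6 − x*|/|x_5 − x*|) = ln(1.2848e-6/2.5779e-5)/ln(2.5779e-5/2.2560e-4) = ln(0.049839)/ln(0.114269) ≈ 1.3825.
Then |x_8 − x*| ≈ |x_7 − x*|·(|x_7 − x*|/|x_6 − x*|)^p = 1.2848e-6·(0.049839)^1.3825 = 1.2848e-6·0.0158267 ≈ 2.033e-08.

2.0e-8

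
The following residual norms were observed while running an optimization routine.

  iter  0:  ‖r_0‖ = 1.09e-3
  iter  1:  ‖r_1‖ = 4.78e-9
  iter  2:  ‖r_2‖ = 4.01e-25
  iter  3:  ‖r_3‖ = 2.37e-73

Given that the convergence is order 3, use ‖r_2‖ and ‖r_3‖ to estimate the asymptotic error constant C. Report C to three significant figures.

C ≈ ‖r_3‖ / ‖r_2‖^3
  = 2.37e-73 / (4.01e-25)^3
  = 2.37e-73 / 6.44812e-74 ≈ 3.6755

3.68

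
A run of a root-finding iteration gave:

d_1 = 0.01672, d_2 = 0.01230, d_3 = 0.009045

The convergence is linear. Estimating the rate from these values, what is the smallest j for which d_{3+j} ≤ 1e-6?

Rate ρ ≈ d_3/d_2 = 0.009045/0.01230 = 0.7354.
After j more steps, d_{3+j} ≈ 0.009045·ρ^j; need ρ^j ≤ 1e-6/0.009045 = 0.000110558.
j ≥ ln(0.000110558)/ln(0.7354) = -9.1100/-0.30734 = 29.641.
So 30 more iterations are needed.

30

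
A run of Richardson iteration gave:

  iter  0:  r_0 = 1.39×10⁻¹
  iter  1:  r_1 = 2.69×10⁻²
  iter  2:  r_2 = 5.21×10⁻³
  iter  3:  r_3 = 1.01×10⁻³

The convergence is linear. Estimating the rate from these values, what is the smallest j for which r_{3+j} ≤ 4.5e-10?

9

Rate ρ ≈ r_3/r_2 = 1.01×10⁻³/5.21×10⁻³ = 0.1939.
After j more steps, r_{3+j} ≈ 1.01×10⁻³·ρ^j; need ρ^j ≤ 4.5e-10/1.01×10⁻³ = 4.45545e-07.
j ≥ ln(4.45545e-07)/ln(0.1939) = -14.6240/-1.64041 = 8.915.
So 9 more iterations are needed.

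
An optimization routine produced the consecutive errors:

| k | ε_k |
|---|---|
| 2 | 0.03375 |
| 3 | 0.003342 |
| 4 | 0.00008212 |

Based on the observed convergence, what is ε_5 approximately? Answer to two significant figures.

First estimate the order: p ≈ ln(ε_4/ε_3) / ln(ε_3/ε_2) = ln(0.00008212/0.003342)/ln(0.003342/0.03375) = ln(0.0245721)/ln(0.0990222) ≈ 1.6027.
Then ε_5 ≈ ε_4·(ε_4/ε_3)^p = 0.00008212·(0.0245721)^1.6027 = 0.00008212·0.00263246 ≈ 2.162e-07.

2.2e-7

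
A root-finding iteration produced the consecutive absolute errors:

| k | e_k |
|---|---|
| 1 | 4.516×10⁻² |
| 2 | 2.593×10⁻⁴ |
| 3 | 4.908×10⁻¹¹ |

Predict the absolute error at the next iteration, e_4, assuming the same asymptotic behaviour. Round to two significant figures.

First estimate the order: p ≈ ln(e_3/e_2) / ln(e_2/e_1) = ln(4.908×10⁻¹¹/2.593×10⁻⁴)/ln(2.593×10⁻⁴/4.516×10⁻²) = ln(1.89279e-07)/ln(0.00574181) ≈ 3.0000.
Then e_4 ≈ e_3·(e_3/e_2)^p = 4.908×10⁻¹¹·(1.89279e-07)^3.0000 = 4.908×10⁻¹¹·6.78121e-21 ≈ 3.328e-31.

3.3e-31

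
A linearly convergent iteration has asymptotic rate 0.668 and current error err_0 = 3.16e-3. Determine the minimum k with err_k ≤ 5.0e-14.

After k steps, err_k ≈ 3.16e-3·0.668^k.
Need 0.668^k ≤ 5.0e-14/3.16e-3 = 1.58228e-11.
k ≥ ln(1.58228e-11)/ln(0.668) = -24.8696/-0.40347 = 61.639.
Smallest integer k = 62.

62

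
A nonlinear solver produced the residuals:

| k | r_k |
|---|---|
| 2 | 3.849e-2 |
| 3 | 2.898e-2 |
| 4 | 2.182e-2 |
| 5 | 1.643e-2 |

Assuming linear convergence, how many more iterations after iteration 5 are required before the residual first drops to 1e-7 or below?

Rate ρ ≈ r_5/r_4 = 1.643e-2/2.182e-2 = 0.7530.
After j more steps, r_{5+j} ≈ 1.643e-2·ρ^j; need ρ^j ≤ 1e-7/1.643e-2 = 6.08643e-06.
j ≥ ln(6.08643e-06)/ln(0.7530) = -12.0094/-0.28369 = 42.333.
So 43 more iterations are needed.

43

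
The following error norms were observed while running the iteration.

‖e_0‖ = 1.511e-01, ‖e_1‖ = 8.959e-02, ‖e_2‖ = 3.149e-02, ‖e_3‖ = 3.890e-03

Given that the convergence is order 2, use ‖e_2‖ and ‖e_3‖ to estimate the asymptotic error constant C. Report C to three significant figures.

3.92

C ≈ ‖e_3‖ / ‖e_2‖^2
  = 3.890e-03 / (3.149e-02)^2
  = 3.890e-03 / 0.00099162 ≈ 3.9229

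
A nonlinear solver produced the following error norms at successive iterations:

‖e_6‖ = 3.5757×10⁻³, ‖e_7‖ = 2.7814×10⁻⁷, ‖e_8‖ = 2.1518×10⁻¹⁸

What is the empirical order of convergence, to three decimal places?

p ≈ ln(‖e_8‖/‖e_7‖) / ln(‖e_7‖/‖e_6‖)
  = ln(2.1518×10⁻¹⁸/2.7814×10⁻⁷) / ln(2.7814×10⁻⁷/3.5757×10⁻³)
  = ln(7.73639e-12) / ln(7.77862e-05)
  = -25.585086 / -9.461547 ≈ 2.704112

2.704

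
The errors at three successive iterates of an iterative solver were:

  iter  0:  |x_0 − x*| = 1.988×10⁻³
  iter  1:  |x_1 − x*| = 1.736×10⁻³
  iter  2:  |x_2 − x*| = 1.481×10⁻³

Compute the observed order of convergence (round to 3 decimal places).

p ≈ ln(|x_2 − x*|/|x_1 − x*|) / ln(|x_1 − x*|/|x_0 − x*|)
  = ln(1.481×10⁻³/1.736×10⁻³) / ln(1.736×10⁻³/1.988×10⁻³)
  = ln(0.853111) / ln(0.873239)
  = -0.158866 / -0.135546 ≈ 1.172045

1.172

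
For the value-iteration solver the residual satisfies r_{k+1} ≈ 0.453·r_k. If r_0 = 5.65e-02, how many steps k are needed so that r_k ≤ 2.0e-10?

After k steps, r_k ≈ 5.65e-02·0.453^k.
Need 0.453^k ≤ 2.0e-10/5.65e-02 = 3.53982e-09.
k ≥ ln(3.53982e-09)/ln(0.453) = -19.4592/-0.79186 = 24.574.
Smallest integer k = 25.

25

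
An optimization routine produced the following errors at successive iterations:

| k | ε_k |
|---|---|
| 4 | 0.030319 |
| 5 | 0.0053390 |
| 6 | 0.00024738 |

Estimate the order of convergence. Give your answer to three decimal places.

p ≈ ln(ε_6/ε_5) / ln(ε_5/ε_4)
  = ln(0.00024738/0.0053390) / ln(0.0053390/0.030319)
  = ln(0.0463345) / ln(0.176094)
  = -3.071868 / -1.736737 ≈ 1.768758

1.769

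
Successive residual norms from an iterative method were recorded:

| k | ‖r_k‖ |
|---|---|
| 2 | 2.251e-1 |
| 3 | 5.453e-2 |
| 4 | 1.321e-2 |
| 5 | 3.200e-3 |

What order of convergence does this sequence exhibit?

Consecutive ratios: ‖r_5‖/‖r_4‖ = 3.200e-3/1.321e-2 = 0.242241, ‖r_4‖/‖r_3‖ = 1.321e-2/5.453e-2 = 0.242252.
p ≈ ln(0.242241)/ln(0.242252) = -1.4178/-1.4178 ≈ 1.00.
So the convergence is linear (order 1).

1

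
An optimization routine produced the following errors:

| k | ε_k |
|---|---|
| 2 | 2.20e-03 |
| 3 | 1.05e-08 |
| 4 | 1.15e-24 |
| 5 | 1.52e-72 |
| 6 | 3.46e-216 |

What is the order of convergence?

Consecutive ratios: ε_6/ε_5 = 3.46e-216/1.52e-72 = 2.27632e-144, ε_5/ε_4 = 1.52e-72/1.15e-24 = 1.32174e-48.
p ≈ ln(2.27632e-144)/ln(1.32174e-48) = -330.7497/-110.2451 ≈ 3.00.
So the convergence is cubic (order 3).

3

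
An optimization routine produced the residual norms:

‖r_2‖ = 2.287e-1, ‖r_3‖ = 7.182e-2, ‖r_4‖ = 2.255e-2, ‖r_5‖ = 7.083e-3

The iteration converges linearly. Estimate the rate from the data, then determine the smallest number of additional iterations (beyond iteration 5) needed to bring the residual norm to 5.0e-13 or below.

Rate ρ ≈ ‖r_5‖/‖r_4‖ = 7.083e-3/2.255e-2 = 0.3141.
After j more steps, ‖r_{5+j}‖ ≈ 7.083e-3·ρ^j; need ρ^j ≤ 5.0e-13/7.083e-3 = 7.05916e-11.
j ≥ ln(7.05916e-11)/ln(0.3141) = -23.3741/-1.15804 = 20.184.
So 21 more iterations are needed.

21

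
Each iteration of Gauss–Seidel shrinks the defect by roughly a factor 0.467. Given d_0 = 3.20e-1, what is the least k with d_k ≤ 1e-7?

After k steps, d_k ≈ 3.20e-1·0.467^k.
Need 0.467^k ≤ 1e-7/3.20e-1 = 3.125e-07.
k ≥ ln(3.125e-07)/ln(0.467) = -14.9787/-0.76143 = 19.672.
Smallest integer k = 20.

20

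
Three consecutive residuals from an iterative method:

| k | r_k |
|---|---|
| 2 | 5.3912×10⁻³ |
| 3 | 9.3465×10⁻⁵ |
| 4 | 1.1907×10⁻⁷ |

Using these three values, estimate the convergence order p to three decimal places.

1.644

p ≈ ln(r_4/r_3) / ln(r_3/r_2)
  = ln(1.1907×10⁻⁷/9.3465×10⁻⁵) / ln(9.3465×10⁻⁵/5.3912×10⁻³)
  = ln(0.00127395) / ln(0.0173366)
  = -6.665633 / -4.054935 ≈ 1.643832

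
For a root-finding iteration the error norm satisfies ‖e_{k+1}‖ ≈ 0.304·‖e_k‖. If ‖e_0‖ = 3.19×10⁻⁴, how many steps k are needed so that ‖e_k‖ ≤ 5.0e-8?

8

After k steps, ‖e_k‖ ≈ 3.19×10⁻⁴·0.304^k.
Need 0.304^k ≤ 5.0e-8/3.19×10⁻⁴ = 0.00015674.
k ≥ ln(0.00015674)/ln(0.304) = -8.7609/-1.19073 = 7.358.
Smallest integer k = 8.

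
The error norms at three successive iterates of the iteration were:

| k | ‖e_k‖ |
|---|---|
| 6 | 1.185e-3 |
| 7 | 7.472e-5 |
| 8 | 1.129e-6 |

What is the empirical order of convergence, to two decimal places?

1.52

p ≈ ln(‖e_8‖/‖e_7‖) / ln(‖e_7‖/‖e_6‖)
  = ln(1.129e-6/7.472e-5) / ln(7.472e-5/1.185e-3)
  = ln(0.0151097) / ln(0.0630549)
  = -4.19242 / -2.76375 ≈ 1.51693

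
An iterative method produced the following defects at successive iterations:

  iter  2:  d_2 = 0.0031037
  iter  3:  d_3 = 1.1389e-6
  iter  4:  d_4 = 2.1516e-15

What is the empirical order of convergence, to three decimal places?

2.539

p ≈ ln(d_4/d_3) / ln(d_3/d_2)
  = ln(2.1516e-15/1.1389e-6) / ln(1.1389e-6/0.0031037)
  = ln(1.88919e-09) / ln(0.000366949)
  = -20.087118 / -7.910288 ≈ 2.539366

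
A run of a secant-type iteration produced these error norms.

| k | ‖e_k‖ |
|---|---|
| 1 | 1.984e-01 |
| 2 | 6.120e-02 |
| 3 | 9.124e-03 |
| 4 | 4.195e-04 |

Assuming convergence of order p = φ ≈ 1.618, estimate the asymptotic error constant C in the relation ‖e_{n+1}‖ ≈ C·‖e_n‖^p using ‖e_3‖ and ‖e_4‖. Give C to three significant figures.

C ≈ ‖e_4‖ / ‖e_3‖^1.618
  = 4.195e-04 / (9.124e-03)^1.618
  = 4.195e-04 / 0.000500703 ≈ 0.83782

0.838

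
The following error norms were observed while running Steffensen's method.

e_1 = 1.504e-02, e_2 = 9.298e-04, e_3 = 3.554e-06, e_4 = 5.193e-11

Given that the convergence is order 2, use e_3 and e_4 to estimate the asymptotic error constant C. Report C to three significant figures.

4.11

C ≈ e_4 / e_3^2
  = 5.193e-11 / (3.554e-06)^2
  = 5.193e-11 / 1.26309e-11 ≈ 4.1113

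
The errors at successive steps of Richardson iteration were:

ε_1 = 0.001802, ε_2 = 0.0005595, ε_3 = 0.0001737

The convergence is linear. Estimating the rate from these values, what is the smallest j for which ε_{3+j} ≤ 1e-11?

Rate ρ ≈ ε_3/ε_2 = 0.0001737/0.0005595 = 0.3105.
After j more steps, ε_{3+j} ≈ 0.0001737·ρ^j; need ρ^j ≤ 1e-11/0.0001737 = 5.75705e-08.
j ≥ ln(5.75705e-08)/ln(0.3105) = -16.6703/-1.16957 = 14.253.
So 15 more iterations are needed.

15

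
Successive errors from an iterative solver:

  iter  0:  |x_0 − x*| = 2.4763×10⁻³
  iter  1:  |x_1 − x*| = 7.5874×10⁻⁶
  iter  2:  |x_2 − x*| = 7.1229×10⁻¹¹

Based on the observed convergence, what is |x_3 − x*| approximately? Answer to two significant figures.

First estimate the order: p ≈ ln(|x_2 − x*|/|x_1 − x*|) / ln(|x_1 − x*|/|x_0 − x*|) = ln(7.1229×10⁻¹¹/7.5874×10⁻⁶)/ln(7.5874×10⁻⁶/2.4763×10⁻³) = ln(9.3878e-06)/ln(0.00306401) ≈ 2.0000.
Then |x_3 − x*| ≈ |x_2 − x*|·(|x_2 − x*|/|x_1 − x*|)^p = 7.1229×10⁻¹¹·(9.3878e-06)^2.0000 = 7.1229×10⁻¹¹·8.81308e-11 ≈ 6.277e-21.

6.3e-21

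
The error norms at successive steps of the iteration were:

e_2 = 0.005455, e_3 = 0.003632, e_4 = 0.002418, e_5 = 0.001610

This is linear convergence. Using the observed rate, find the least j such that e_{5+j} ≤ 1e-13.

Rate ρ ≈ e_5/e_4 = 0.001610/0.002418 = 0.6658.
After j more steps, e_{5+j} ≈ 0.001610·ρ^j; need ρ^j ≤ 1e-13/0.001610 = 6.21118e-11.
j ≥ ln(6.21118e-11)/ln(0.6658) = -23.5021/-0.40677 = 57.777.
So 58 more iterations are needed.

58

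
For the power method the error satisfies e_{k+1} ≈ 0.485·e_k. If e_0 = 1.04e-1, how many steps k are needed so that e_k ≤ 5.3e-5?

After k steps, e_k ≈ 1.04e-1·0.485^k.
Need 0.485^k ≤ 5.3e-5/1.04e-1 = 0.000509615.
k ≥ ln(0.000509615)/ln(0.485) = -7.5819/-0.72361 = 10.478.
Smallest integer k = 11.

11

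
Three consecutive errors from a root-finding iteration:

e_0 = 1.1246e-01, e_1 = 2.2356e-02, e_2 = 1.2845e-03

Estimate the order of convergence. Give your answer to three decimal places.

1.768

p ≈ ln(e_2/e_1) / ln(e_1/e_0)
  = ln(1.2845e-03/2.2356e-02) / ln(2.2356e-02/1.1246e-01)
  = ln(0.0574566) / ln(0.198791)
  = -2.856725 / -1.615501 ≈ 1.768321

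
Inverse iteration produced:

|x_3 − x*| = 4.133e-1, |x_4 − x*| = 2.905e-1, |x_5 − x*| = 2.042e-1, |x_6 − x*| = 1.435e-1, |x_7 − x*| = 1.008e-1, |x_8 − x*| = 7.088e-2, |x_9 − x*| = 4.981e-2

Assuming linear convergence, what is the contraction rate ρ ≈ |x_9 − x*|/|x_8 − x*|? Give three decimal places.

ρ ≈ |x_9 − x*|/|x_8 − x*| = 4.981e-2/7.088e-2 = 0.70274

0.703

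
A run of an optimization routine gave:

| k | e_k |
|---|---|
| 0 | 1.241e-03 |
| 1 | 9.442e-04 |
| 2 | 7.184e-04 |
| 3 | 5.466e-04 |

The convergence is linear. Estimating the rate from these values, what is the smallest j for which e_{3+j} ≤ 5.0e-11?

60

Rate ρ ≈ e_3/e_2 = 5.466e-04/7.184e-04 = 0.7609.
After j more steps, e_{3+j} ≈ 5.466e-04·ρ^j; need ρ^j ≤ 5.0e-11/5.466e-04 = 9.14746e-08.
j ≥ ln(9.14746e-08)/ln(0.7609) = -16.2072/-0.27325 = 59.313.
So 60 more iterations are needed.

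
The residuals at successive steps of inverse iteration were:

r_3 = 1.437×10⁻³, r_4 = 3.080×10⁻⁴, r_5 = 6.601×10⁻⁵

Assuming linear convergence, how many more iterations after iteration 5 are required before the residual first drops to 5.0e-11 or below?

10

Rate ρ ≈ r_5/r_4 = 6.601×10⁻⁵/3.080×10⁻⁴ = 0.2143.
After j more steps, r_{5+j} ≈ 6.601×10⁻⁵·ρ^j; need ρ^j ≤ 5.0e-11/6.601×10⁻⁵ = 7.57461e-07.
j ≥ ln(7.57461e-07)/ln(0.2143) = -14.0933/-1.54038 = 9.149.
So 10 more iterations are needed.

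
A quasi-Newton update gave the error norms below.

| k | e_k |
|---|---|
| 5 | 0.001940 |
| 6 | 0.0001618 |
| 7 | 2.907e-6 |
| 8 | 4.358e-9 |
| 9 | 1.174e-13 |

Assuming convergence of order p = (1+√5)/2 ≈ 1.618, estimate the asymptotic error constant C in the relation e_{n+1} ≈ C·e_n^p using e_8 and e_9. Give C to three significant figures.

C ≈ e_9 / e_8^1.618
  = 1.174e-13 / (4.358e-9)^1.618
  = 1.174e-13 / 2.96734e-14 ≈ 3.9564

3.96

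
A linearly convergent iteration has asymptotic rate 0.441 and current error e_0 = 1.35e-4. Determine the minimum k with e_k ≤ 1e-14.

After k steps, e_k ≈ 1.35e-4·0.441^k.
Need 0.441^k ≤ 1e-14/1.35e-4 = 7.40741e-11.
k ≥ ln(7.40741e-11)/ln(0.441) = -23.3260/-0.81871 = 28.491.
Smallest integer k = 29.

29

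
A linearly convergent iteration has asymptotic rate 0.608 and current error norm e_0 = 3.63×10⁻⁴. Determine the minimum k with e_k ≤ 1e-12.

After k steps, e_k ≈ 3.63×10⁻⁴·0.608^k.
Need 0.608^k ≤ 1e-12/3.63×10⁻⁴ = 2.75482e-09.
k ≥ ln(2.75482e-09)/ln(0.608) = -19.7099/-0.49758 = 39.612.
Smallest integer k = 40.

40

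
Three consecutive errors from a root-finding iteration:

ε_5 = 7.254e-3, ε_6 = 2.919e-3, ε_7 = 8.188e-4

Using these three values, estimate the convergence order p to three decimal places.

p ≈ ln(ε_7/ε_6) / ln(ε_6/ε_5)
  = ln(8.188e-4/2.919e-3) / ln(2.919e-3/7.254e-3)
  = ln(0.280507) / ln(0.402399)
  = -1.271157 / -0.910311 ≈ 1.396399

1.396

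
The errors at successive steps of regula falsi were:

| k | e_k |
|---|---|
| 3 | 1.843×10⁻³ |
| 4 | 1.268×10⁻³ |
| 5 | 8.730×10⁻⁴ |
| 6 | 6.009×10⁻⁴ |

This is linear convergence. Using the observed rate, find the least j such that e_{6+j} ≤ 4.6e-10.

Rate ρ ≈ e_6/e_5 = 6.009×10⁻⁴/8.730×10⁻⁴ = 0.6883.
After j more steps, e_{6+j} ≈ 6.009×10⁻⁴·ρ^j; need ρ^j ≤ 4.6e-10/6.009×10⁻⁴ = 7.65518e-07.
j ≥ ln(7.65518e-07)/ln(0.6883) = -14.0827/-0.37353 = 37.702.
So 38 more iterations are needed.

38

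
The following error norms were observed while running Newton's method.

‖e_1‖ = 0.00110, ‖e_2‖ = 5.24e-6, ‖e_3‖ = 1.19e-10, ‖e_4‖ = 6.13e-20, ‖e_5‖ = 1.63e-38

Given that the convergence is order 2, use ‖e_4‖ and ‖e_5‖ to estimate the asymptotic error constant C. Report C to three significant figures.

C ≈ ‖e_5‖ / ‖e_4‖^2
  = 1.63e-38 / (6.13e-20)^2
  = 1.63e-38 / 3.75769e-39 ≈ 4.3378

4.34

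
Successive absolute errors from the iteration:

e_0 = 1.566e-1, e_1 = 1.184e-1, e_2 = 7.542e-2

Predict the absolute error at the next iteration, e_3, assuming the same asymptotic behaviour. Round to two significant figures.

3.6e-2

First estimate the order: p ≈ ln(e_2/e_1) / ln(e_1/e_0) = ln(7.542e-2/1.184e-1)/ln(1.184e-1/1.566e-1) = ln(0.636993)/ln(0.756066) ≈ 1.6129.
Then e_3 ≈ e_2·(e_2/e_1)^p = 7.542e-2·(0.636993)^1.6129 = 7.542e-2·0.483158 ≈ 0.03644.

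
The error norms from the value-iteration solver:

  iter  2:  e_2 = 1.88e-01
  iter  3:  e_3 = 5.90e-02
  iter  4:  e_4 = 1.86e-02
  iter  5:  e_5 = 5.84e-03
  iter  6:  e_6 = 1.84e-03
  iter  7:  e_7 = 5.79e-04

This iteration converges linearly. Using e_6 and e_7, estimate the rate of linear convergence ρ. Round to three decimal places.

ρ ≈ e_7/e_6 = 5.79e-04/1.84e-03 = 0.31467

0.315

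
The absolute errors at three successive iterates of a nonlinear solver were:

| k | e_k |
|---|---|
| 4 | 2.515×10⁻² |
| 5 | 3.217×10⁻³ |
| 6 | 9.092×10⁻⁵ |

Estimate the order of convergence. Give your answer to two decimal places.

1.73

p ≈ ln(e_6/e_5) / ln(e_5/e_4)
  = ln(9.092×10⁻⁵/3.217×10⁻³) / ln(3.217×10⁻³/2.515×10⁻²)
  = ln(0.0282624) / ln(0.127913)
  = -3.56622 / -2.05640 ≈ 1.73421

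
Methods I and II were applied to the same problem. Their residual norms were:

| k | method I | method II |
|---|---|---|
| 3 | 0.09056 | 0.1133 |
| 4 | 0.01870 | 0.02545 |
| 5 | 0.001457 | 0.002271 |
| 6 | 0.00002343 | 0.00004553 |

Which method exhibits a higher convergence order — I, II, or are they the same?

same

Method I: p ≈ ln(0.00002343/0.001457)/ln(0.001457/0.01870) ≈ 1.62.
Method II: p ≈ ln(0.00004553/0.002271)/ln(0.002271/0.02545) ≈ 1.62.
Both orders ≈ 1.6 — effectively the same.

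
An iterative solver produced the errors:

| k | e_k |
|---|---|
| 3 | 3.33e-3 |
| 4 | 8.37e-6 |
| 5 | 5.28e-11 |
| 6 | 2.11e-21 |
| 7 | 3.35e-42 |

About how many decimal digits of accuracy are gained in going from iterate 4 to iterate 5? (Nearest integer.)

Digits gained ≈ log₁₀(e_4/e_5) = log₁₀(8.37e-6/5.28e-11) = log₁₀(158523) ≈ 5.200.

5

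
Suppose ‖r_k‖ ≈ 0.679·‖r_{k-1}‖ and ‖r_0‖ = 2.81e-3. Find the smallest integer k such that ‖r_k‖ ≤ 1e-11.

51

After k steps, ‖r_k‖ ≈ 2.81e-3·0.679^k.
Need 0.679^k ≤ 1e-11/2.81e-3 = 3.55872e-09.
k ≥ ln(3.55872e-09)/ln(0.679) = -19.4539/-0.38713 = 50.252.
Smallest integer k = 51.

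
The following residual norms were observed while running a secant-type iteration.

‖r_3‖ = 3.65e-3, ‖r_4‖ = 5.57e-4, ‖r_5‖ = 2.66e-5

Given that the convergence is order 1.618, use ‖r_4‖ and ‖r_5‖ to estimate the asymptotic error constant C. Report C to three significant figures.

C ≈ ‖r_5‖ / ‖r_4‖^1.618
  = 2.66e-5 / (5.57e-4)^1.618
  = 2.66e-5 / 5.42992e-06 ≈ 4.8988

4.90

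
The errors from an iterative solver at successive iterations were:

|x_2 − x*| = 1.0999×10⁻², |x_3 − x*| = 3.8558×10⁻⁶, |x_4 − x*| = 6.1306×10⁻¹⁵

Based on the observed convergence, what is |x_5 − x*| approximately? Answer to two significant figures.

First estimate the order: p ≈ ln(|x_4 − x*|/|x_3 − x*|) / ln(|x_3 − x*|/|x_2 − x*|) = ln(6.1306×10⁻¹⁵/3.8558×10⁻⁶)/ln(3.8558×10⁻⁶/1.0999×10⁻²) = ln(1.58997e-09)/ln(0.000350559) ≈ 2.5465.
Then |x_5 − x*| ≈ |x_4 − x*|·(|x_4 − x*|/|x_3 − x*|)^p = 6.1306×10⁻¹⁵·(1.58997e-09)^2.5465 = 6.1306×10⁻¹⁵·3.9295e-23 ≈ 2.409e-37.

2.4e-37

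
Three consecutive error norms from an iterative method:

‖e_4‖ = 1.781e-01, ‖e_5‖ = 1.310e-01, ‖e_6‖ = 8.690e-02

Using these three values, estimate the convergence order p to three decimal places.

1.336

p ≈ ln(‖e_6‖/‖e_5‖) / ln(‖e_5‖/‖e_4‖)
  = ln(8.690e-02/1.310e-01) / ln(1.310e-01/1.781e-01)
  = ln(0.663359) / ln(0.735542)
  = -0.410439 / -0.307148 ≈ 1.336291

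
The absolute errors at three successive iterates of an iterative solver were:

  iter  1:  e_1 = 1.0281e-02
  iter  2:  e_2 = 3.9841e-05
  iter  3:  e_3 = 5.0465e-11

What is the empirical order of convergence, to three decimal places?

2.445

p ≈ ln(e_3/e_2) / ln(e_2/e_1)
  = ln(5.0465e-11/3.9841e-05) / ln(3.9841e-05/1.0281e-02)
  = ln(1.26666e-06) / ln(0.00387521)
  = -13.579127 / -5.553155 ≈ 2.445299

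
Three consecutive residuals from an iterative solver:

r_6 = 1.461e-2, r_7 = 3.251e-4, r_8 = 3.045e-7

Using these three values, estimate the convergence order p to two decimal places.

p ≈ ln(r_8/r_7) / ln(r_7/r_6)
  = ln(3.045e-7/3.251e-4) / ln(3.251e-4/1.461e-2)
  = ln(0.000936635) / ln(0.0222519)
  = -6.97322 / -3.80533 ≈ 1.83249

1.83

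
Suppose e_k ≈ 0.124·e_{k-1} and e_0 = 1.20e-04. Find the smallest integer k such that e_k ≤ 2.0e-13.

10

After k steps, e_k ≈ 1.20e-04·0.124^k.
Need 0.124^k ≤ 2.0e-13/1.20e-04 = 1.66667e-09.
k ≥ ln(1.66667e-09)/ln(0.124) = -20.2124/-2.08747 = 9.683.
Smallest integer k = 10.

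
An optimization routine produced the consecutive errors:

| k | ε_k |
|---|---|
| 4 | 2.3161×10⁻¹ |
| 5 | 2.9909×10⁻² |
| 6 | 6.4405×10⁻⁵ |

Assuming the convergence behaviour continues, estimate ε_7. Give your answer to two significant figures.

First estimate the order: p ≈ ln(ε_6/ε_5) / ln(ε_5/ε_4) = ln(6.4405×10⁻⁵/2.9909×10⁻²)/ln(2.9909×10⁻²/2.3161×10⁻¹) = ln(0.00215337)/ln(0.129135) ≈ 3.0000.
Then ε_7 ≈ ε_6·(ε_6/ε_5)^p = 6.4405×10⁻⁵·(0.00215337)^3.0000 = 6.4405×10⁻⁵·9.98518e-09 ≈ 6.431e-13.

6.4e-13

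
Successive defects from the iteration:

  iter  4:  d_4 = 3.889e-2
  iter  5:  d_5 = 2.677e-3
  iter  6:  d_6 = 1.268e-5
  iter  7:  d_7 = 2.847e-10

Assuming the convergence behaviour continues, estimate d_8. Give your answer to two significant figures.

First estimate the order: p ≈ ln(d_7/d_6) / ln(d_6/d_5) = ln(2.847e-10/1.268e-5)/ln(1.268e-5/2.677e-3) = ln(2.24527e-05)/ln(0.00473665) ≈ 1.9999.
Then d_8 ≈ d_7·(d_7/d_6)^p = 2.847e-10·(2.24527e-05)^1.9999 = 2.847e-10·5.04664e-10 ≈ 1.437e-19.

1.4e-19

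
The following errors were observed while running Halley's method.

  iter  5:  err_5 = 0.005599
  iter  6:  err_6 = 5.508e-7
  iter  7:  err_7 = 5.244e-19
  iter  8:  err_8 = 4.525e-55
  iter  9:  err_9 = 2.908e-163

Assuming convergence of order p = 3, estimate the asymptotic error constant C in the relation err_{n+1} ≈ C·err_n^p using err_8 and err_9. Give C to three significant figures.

3.14

C ≈ err_9 / err_8^3
  = 2.908e-163 / (4.525e-55)^3
  = 2.908e-163 / 9.26522e-164 ≈ 3.1386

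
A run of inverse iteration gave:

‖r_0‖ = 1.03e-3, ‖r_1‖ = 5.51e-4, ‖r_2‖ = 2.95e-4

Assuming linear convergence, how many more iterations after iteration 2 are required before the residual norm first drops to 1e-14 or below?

Rate ρ ≈ ‖r_2‖/‖r_1‖ = 2.95e-4/5.51e-4 = 0.5354.
After j more steps, ‖r_{2+j}‖ ≈ 2.95e-4·ρ^j; need ρ^j ≤ 1e-14/2.95e-4 = 3.38983e-11.
j ≥ ln(3.38983e-11)/ln(0.5354) = -24.1077/-0.62474 = 38.588.
So 39 more iterations are needed.

39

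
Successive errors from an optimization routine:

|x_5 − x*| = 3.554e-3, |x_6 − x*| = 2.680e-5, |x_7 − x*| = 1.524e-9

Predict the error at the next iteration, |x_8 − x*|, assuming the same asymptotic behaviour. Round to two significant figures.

4.9e-18

First estimate the order: p ≈ ln(|x_7 − x*|/|x_6 − x*|) / ln(|x_6 − x*|/|x_5 − x*|) = ln(1.524e-9/2.680e-5)/ln(2.680e-5/3.554e-3) = ln(5.68657e-05)/ln(0.0075408) ≈ 2.0000.
Then |x_8 − x*| ≈ |x_7 − x*|·(|x_7 − x*|/|x_6 − x*|)^p = 1.524e-9·(5.68657e-05)^2.0000 = 1.524e-9·3.23371e-09 ≈ 4.928e-18.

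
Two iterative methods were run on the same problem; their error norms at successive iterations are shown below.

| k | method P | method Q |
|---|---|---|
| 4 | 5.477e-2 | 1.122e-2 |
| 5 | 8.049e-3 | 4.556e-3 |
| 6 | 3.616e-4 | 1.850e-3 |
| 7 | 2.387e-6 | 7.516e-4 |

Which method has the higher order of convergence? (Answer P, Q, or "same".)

P

Method P: p ≈ ln(2.387e-6/3.616e-4)/ln(3.616e-4/8.049e-3) ≈ 1.62.
Method Q: p ≈ ln(7.516e-4/1.850e-3)/ln(1.850e-3/4.556e-3) ≈ 1.00.
Method P has the higher order (≈1.6 vs ≈1.0).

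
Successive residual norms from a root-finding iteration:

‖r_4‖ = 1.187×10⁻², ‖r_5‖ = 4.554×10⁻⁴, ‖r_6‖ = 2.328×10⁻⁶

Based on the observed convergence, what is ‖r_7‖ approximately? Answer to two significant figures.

4.6e-10

First estimate the order: p ≈ ln(‖r_6‖/‖r_5‖) / ln(‖r_5‖/‖r_4‖) = ln(2.328×10⁻⁶/4.554×10⁻⁴)/ln(4.554×10⁻⁴/1.187×10⁻²) = ln(0.00511199)/ln(0.0383656) ≈ 1.6182.
Then ‖r_7‖ ≈ ‖r_6‖·(‖r_6‖/‖r_5‖)^p = 2.328×10⁻⁶·(0.00511199)^1.6182 = 2.328×10⁻⁶·0.000195903 ≈ 4.561e-10.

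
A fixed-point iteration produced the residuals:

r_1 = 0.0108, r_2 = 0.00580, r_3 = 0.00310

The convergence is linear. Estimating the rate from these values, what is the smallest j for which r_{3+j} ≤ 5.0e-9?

Rate ρ ≈ r_3/r_2 = 0.00310/0.00580 = 0.5345.
After j more steps, r_{3+j} ≈ 0.00310·ρ^j; need ρ^j ≤ 5.0e-9/0.00310 = 1.6129e-06.
j ≥ ln(1.6129e-06)/ln(0.5345) = -13.3375/-0.62642 = 21.292.
So 22 more iterations are needed.

22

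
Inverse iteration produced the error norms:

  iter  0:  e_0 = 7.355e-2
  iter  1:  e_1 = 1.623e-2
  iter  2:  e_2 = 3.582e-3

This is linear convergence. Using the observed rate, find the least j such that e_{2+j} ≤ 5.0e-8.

Rate ρ ≈ e_2/e_1 = 3.582e-3/1.623e-2 = 0.2207.
After j more steps, e_{2+j} ≈ 3.582e-3·ρ^j; need ρ^j ≤ 5.0e-8/3.582e-3 = 1.39587e-05.
j ≥ ln(1.39587e-05)/ln(0.2207) = -11.1794/-1.51095 = 7.399.
So 8 more iterations are needed.

8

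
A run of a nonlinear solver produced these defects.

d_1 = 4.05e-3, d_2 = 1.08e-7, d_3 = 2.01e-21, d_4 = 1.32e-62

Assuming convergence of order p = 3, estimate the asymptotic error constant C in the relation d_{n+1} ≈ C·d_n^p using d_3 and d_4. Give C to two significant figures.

1.6

C ≈ d_4 / d_3^3
  = 1.32e-62 / (2.01e-21)^3
  = 1.32e-62 / 8.1206e-63 ≈ 1.6255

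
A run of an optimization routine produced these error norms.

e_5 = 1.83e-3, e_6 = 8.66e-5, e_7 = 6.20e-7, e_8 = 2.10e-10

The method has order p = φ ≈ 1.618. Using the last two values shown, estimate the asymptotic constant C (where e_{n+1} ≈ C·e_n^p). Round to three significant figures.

C ≈ e_8 / e_7^1.618
  = 2.10e-10 / (6.20e-7)^1.618
  = 2.10e-10 / 9.03836e-11 ≈ 2.3234

2.32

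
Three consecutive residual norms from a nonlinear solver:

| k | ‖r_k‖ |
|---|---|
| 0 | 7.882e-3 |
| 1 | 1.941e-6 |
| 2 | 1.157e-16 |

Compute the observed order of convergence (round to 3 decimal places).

p ≈ ln(‖r_2‖/‖r_1‖) / ln(‖r_1‖/‖r_0‖)
  = ln(1.157e-16/1.941e-6) / ln(1.941e-6/7.882e-3)
  = ln(5.96084e-11) / ln(0.000246257)
  = -23.543225 / -8.309135 ≈ 2.833415

2.833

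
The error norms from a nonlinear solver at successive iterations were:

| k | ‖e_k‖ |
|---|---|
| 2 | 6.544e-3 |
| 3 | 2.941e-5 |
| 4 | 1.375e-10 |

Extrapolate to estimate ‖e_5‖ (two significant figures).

First estimate the order: p ≈ ln(‖e_4‖/‖e_3‖) / ln(‖e_3‖/‖e_2‖) = ln(1.375e-10/2.941e-5)/ln(2.941e-5/6.544e-3) = ln(4.67528e-06)/ln(0.00449419) ≈ 2.2707.
Then ‖e_5‖ ≈ ‖e_4‖·(‖e_4‖/‖e_3‖)^p = 1.375e-10·(4.67528e-06)^2.2707 = 1.375e-10·7.88374e-13 ≈ 1.084e-22.

1.1e-22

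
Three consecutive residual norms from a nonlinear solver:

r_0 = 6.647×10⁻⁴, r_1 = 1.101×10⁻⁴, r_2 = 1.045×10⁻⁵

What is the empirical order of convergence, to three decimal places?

1.310

p ≈ ln(r_2/r_1) / ln(r_1/r_0)
  = ln(1.045×10⁻⁵/1.101×10⁻⁴) / ln(1.101×10⁻⁴/6.647×10⁻⁴)
  = ln(0.0949137) / ln(0.165639)
  = -2.354787 / -1.797945 ≈ 1.309710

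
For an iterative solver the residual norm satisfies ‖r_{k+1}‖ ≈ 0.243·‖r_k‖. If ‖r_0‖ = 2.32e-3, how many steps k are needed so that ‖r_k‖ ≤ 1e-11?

14

After k steps, ‖r_k‖ ≈ 2.32e-3·0.243^k.
Need 0.243^k ≤ 1e-11/2.32e-3 = 4.31034e-09.
k ≥ ln(4.31034e-09)/ln(0.243) = -19.2622/-1.41469 = 13.616.
Smallest integer k = 14.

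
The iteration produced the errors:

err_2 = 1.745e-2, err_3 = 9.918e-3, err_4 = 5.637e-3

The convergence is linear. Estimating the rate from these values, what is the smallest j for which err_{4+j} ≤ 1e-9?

28

Rate ρ ≈ err_4/err_3 = 5.637e-3/9.918e-3 = 0.5684.
After j more steps, err_{4+j} ≈ 5.637e-3·ρ^j; need ρ^j ≤ 1e-9/5.637e-3 = 1.77399e-07.
j ≥ ln(1.77399e-07)/ln(0.5684) = -15.5449/-0.56493 = 27.517.
So 28 more iterations are needed.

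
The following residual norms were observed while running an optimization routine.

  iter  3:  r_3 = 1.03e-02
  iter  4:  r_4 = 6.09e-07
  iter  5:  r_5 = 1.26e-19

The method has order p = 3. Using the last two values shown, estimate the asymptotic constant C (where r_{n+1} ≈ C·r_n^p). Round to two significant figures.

0.56

C ≈ r_5 / r_4^3
  = 1.26e-19 / (6.09e-07)^3
  = 1.26e-19 / 2.25867e-19 ≈ 0.55785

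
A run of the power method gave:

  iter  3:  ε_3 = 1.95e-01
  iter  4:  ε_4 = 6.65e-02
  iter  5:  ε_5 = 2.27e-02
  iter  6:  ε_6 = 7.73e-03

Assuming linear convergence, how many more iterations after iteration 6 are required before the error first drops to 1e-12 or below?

22

Rate ρ ≈ ε_6/ε_5 = 7.73e-03/2.27e-02 = 0.3405.
After j more steps, ε_{6+j} ≈ 7.73e-03·ρ^j; need ρ^j ≤ 1e-12/7.73e-03 = 1.29366e-10.
j ≥ ln(1.29366e-10)/ln(0.3405) = -22.7684/-1.07734 = 21.134.
So 22 more iterations are needed.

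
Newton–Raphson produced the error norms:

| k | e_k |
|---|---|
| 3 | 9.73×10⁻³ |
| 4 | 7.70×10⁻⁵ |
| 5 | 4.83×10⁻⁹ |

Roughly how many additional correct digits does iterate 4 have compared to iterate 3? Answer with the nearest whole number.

Digits gained ≈ log₁₀(e_3/e_4) = log₁₀(9.73×10⁻³/7.70×10⁻⁵) = log₁₀(126.364) ≈ 2.102.

2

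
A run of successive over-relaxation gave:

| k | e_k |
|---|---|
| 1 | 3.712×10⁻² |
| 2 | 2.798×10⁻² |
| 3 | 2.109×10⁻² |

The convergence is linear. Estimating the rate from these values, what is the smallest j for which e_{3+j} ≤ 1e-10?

68

Rate ρ ≈ e_3/e_2 = 2.109×10⁻²/2.798×10⁻² = 0.7538.
After j more steps, e_{3+j} ≈ 2.109×10⁻²·ρ^j; need ρ^j ≤ 1e-10/2.109×10⁻² = 4.74158e-09.
j ≥ ln(4.74158e-09)/ln(0.7538) = -19.1669/-0.28263 = 67.816.
So 68 more iterations are needed.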